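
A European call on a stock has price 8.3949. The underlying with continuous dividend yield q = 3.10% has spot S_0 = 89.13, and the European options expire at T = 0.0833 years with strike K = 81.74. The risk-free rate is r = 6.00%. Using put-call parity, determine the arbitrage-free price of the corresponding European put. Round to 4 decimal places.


Answer: Put price = 0.8272

Derivation:
Put-call parity: C - P = S_0 * exp(-qT) - K * exp(-rT).
S_0 * exp(-qT) = 89.1300 * 0.99742103 = 88.90013652
K * exp(-rT) = 81.7400 * 0.99501447 = 81.33248271
P = C - S*exp(-qT) + K*exp(-rT)
P = 8.3949 - 88.90013652 + 81.33248271 = 0.8272


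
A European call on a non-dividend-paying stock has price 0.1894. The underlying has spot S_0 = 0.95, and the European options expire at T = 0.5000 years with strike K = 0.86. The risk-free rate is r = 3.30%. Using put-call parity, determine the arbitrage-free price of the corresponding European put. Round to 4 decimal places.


Put-call parity: C - P = S_0 * exp(-qT) - K * exp(-rT).
S_0 * exp(-qT) = 0.9500 * 1.00000000 = 0.95000000
K * exp(-rT) = 0.8600 * 0.98363538 = 0.84592643
P = C - S*exp(-qT) + K*exp(-rT)
P = 0.1894 - 0.95000000 + 0.84592643 = 0.0853

Answer: Put price = 0.0853


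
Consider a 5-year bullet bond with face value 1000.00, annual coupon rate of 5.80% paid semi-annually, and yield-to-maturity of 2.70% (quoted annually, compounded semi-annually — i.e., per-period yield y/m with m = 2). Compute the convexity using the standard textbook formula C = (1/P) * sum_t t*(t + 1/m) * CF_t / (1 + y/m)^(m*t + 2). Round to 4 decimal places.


Coupon per period c = face * coupon_rate / m = 29.000000
Periods per year m = 2; per-period yield y/m = 0.013500
Number of cashflows N = 10
Cashflows (t years, CF_t, discount factor 1/(1+y/m)^(m*t), PV):
  t = 0.5000: CF_t = 29.000000, DF = 0.986680, PV = 28.613715
  t = 1.0000: CF_t = 29.000000, DF = 0.973537, PV = 28.232575
  t = 1.5000: CF_t = 29.000000, DF = 0.960569, PV = 27.856512
  t = 2.0000: CF_t = 29.000000, DF = 0.947774, PV = 27.485458
  t = 2.5000: CF_t = 29.000000, DF = 0.935150, PV = 27.119347
  t = 3.0000: CF_t = 29.000000, DF = 0.922694, PV = 26.758113
  t = 3.5000: CF_t = 29.000000, DF = 0.910403, PV = 26.401690
  t = 4.0000: CF_t = 29.000000, DF = 0.898276, PV = 26.050015
  t = 4.5000: CF_t = 29.000000, DF = 0.886311, PV = 25.703024
  t = 5.0000: CF_t = 1029.000000, DF = 0.874505, PV = 899.866003
Price P = sum_t PV_t = 1144.086452
Convexity numerator sum_t t*(t + 1/m) * CF_t / (1+y/m)^(m*t + 2):
  t = 0.5000: term = 13.928256
  t = 1.0000: term = 41.228188
  t = 1.5000: term = 81.358042
  t = 2.0000: term = 133.790564
  t = 2.5000: term = 198.012675
  t = 3.0000: term = 273.525155
  t = 3.5000: term = 359.842335
  t = 4.0000: term = 456.491792
  t = 4.5000: term = 563.014050
  t = 5.0000: term = 24091.455128
Convexity = (1/P) * sum = 26212.646183 / 1144.086452 = 22.911421

Answer: Convexity = 22.9114


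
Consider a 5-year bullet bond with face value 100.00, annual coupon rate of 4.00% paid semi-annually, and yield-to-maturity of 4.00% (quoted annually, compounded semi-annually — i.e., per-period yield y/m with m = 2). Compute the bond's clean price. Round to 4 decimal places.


Coupon per period c = face * coupon_rate / m = 2.000000
Periods per year m = 2; per-period yield y/m = 0.020000
Number of cashflows N = 10
Cashflows (t years, CF_t, discount factor 1/(1+y/m)^(m*t), PV):
  t = 0.5000: CF_t = 2.000000, DF = 0.980392, PV = 1.960784
  t = 1.0000: CF_t = 2.000000, DF = 0.961169, PV = 1.922338
  t = 1.5000: CF_t = 2.000000, DF = 0.942322, PV = 1.884645
  t = 2.0000: CF_t = 2.000000, DF = 0.923845, PV = 1.847691
  t = 2.5000: CF_t = 2.000000, DF = 0.905731, PV = 1.811462
  t = 3.0000: CF_t = 2.000000, DF = 0.887971, PV = 1.775943
  t = 3.5000: CF_t = 2.000000, DF = 0.870560, PV = 1.741120
  t = 4.0000: CF_t = 2.000000, DF = 0.853490, PV = 1.706981
  t = 4.5000: CF_t = 2.000000, DF = 0.836755, PV = 1.673511
  t = 5.0000: CF_t = 102.000000, DF = 0.820348, PV = 83.675527
Price P = sum_t PV_t = 100.000000

Answer: Price = 100.0000


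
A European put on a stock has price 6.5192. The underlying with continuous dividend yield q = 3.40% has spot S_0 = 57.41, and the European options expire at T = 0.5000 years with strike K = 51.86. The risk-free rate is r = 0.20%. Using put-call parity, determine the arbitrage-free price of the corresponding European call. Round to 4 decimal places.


Answer: Call price = 11.1533

Derivation:
Put-call parity: C - P = S_0 * exp(-qT) - K * exp(-rT).
S_0 * exp(-qT) = 57.4100 * 0.98314368 = 56.44227893
K * exp(-rT) = 51.8600 * 0.99900050 = 51.80816592
C = P + S*exp(-qT) - K*exp(-rT)
C = 6.5192 + 56.44227893 - 51.80816592 = 11.1533


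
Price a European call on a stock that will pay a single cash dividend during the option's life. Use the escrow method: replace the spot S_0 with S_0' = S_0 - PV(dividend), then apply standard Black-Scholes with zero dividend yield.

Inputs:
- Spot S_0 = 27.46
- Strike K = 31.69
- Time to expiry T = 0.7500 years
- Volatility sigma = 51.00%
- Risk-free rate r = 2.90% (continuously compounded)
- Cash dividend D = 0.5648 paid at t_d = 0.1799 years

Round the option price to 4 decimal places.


Answer: Price = 3.2607

Derivation:
PV(D) = D * exp(-r * t_d) = 0.5648 * 0.99479649 = 0.56186105
S_0' = S_0 - PV(D) = 27.4600 - 0.56186105 = 26.89813895
d1 = (ln(S_0'/K) + (r + sigma^2/2)*T) / (sigma*sqrt(T)) = -0.10110778
d2 = d1 - sigma*sqrt(T) = -0.54278074
exp(-rT) = 0.97848483
N(d1) = 0.45973245; N(d2) = 0.29364039
C = S_0' * N(d1) - K * exp(-rT) * N(d2) = 26.89813895 * 0.45973245 - 31.6900 * 0.97848483 * 0.29364039 = 3.2607


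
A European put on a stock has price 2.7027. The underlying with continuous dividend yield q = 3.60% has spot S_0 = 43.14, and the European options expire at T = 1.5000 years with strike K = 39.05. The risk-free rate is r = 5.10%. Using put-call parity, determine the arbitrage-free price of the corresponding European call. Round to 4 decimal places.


Put-call parity: C - P = S_0 * exp(-qT) - K * exp(-rT).
S_0 * exp(-qT) = 43.1400 * 0.94743211 = 40.87222107
K * exp(-rT) = 39.0500 * 0.92635291 = 36.17408130
C = P + S*exp(-qT) - K*exp(-rT)
C = 2.7027 + 40.87222107 - 36.17408130 = 7.4008

Answer: Call price = 7.4008


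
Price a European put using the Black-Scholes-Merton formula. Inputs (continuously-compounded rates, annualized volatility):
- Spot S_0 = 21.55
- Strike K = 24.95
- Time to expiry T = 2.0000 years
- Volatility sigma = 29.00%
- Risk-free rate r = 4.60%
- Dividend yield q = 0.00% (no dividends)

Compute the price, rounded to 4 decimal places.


d1 = (ln(S/K) + (r - q + 0.5*sigma^2) * T) / (sigma * sqrt(T)) = 0.07217852
d2 = d1 - sigma * sqrt(T) = -0.33794341
exp(-rT) = 0.91210515; exp(-qT) = 1.00000000
P = K * exp(-rT) * N(-d2) - S_0 * exp(-qT) * N(-d1)
N(-d1) = 0.47122992; N(-d2) = 0.63229708
P = 24.9500 * 0.91210515 * 0.63229708 - 21.5500 * 1.00000000 * 0.47122992 = 4.2342

Answer: Price = 4.2342


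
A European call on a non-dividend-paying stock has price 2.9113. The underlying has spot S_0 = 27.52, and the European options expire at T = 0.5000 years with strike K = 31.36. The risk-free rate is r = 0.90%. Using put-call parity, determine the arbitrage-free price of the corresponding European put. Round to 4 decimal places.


Put-call parity: C - P = S_0 * exp(-qT) - K * exp(-rT).
S_0 * exp(-qT) = 27.5200 * 1.00000000 = 27.52000000
K * exp(-rT) = 31.3600 * 0.99551011 = 31.21919704
P = C - S*exp(-qT) + K*exp(-rT)
P = 2.9113 - 27.52000000 + 31.21919704 = 6.6105

Answer: Put price = 6.6105


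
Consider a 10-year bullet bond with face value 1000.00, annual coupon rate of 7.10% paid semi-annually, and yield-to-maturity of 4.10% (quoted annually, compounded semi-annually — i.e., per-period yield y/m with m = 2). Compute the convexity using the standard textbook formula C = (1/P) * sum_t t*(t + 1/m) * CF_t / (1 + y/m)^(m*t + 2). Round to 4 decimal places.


Coupon per period c = face * coupon_rate / m = 35.500000
Periods per year m = 2; per-period yield y/m = 0.020500
Number of cashflows N = 20
Cashflows (t years, CF_t, discount factor 1/(1+y/m)^(m*t), PV):
  t = 0.5000: CF_t = 35.500000, DF = 0.979912, PV = 34.786869
  t = 1.0000: CF_t = 35.500000, DF = 0.960227, PV = 34.088064
  t = 1.5000: CF_t = 35.500000, DF = 0.940938, PV = 33.403296
  t = 2.0000: CF_t = 35.500000, DF = 0.922036, PV = 32.732284
  t = 2.5000: CF_t = 35.500000, DF = 0.903514, PV = 32.074752
  t = 3.0000: CF_t = 35.500000, DF = 0.885364, PV = 31.430428
  t = 3.5000: CF_t = 35.500000, DF = 0.867579, PV = 30.799048
  t = 4.0000: CF_t = 35.500000, DF = 0.850151, PV = 30.180351
  t = 4.5000: CF_t = 35.500000, DF = 0.833073, PV = 29.574082
  t = 5.0000: CF_t = 35.500000, DF = 0.816338, PV = 28.979992
  t = 5.5000: CF_t = 35.500000, DF = 0.799939, PV = 28.397836
  t = 6.0000: CF_t = 35.500000, DF = 0.783870, PV = 27.827375
  t = 6.5000: CF_t = 35.500000, DF = 0.768123, PV = 27.268374
  t = 7.0000: CF_t = 35.500000, DF = 0.752693, PV = 26.720601
  t = 7.5000: CF_t = 35.500000, DF = 0.737573, PV = 26.183833
  t = 8.0000: CF_t = 35.500000, DF = 0.722756, PV = 25.657847
  t = 8.5000: CF_t = 35.500000, DF = 0.708237, PV = 25.142427
  t = 9.0000: CF_t = 35.500000, DF = 0.694010, PV = 24.637361
  t = 9.5000: CF_t = 35.500000, DF = 0.680069, PV = 24.142441
  t = 10.0000: CF_t = 1035.500000, DF = 0.666407, PV = 690.064875
Price P = sum_t PV_t = 1244.092137
Convexity numerator sum_t t*(t + 1/m) * CF_t / (1+y/m)^(m*t + 2):
  t = 0.5000: term = 16.701648
  t = 1.0000: term = 49.098427
  t = 1.5000: term = 96.224256
  t = 2.0000: term = 157.152141
  t = 2.5000: term = 230.992858
  t = 3.0000: term = 316.893681
  t = 3.5000: term = 414.037147
  t = 4.0000: term = 521.639858
  t = 4.5000: term = 638.951320
  t = 5.0000: term = 765.252819
  t = 5.5000: term = 899.856328
  t = 6.0000: term = 1042.103449
  t = 6.5000: term = 1191.364387
  t = 7.0000: term = 1347.036959
  t = 7.5000: term = 1508.545625
  t = 8.0000: term = 1675.340560
  t = 8.5000: term = 1846.896746
  t = 9.0000: term = 2022.713098
  t = 9.5000: term = 2202.311610
  t = 10.0000: term = 69574.998101
Convexity = (1/P) * sum = 86518.111019 / 1244.092137 = 69.543170

Answer: Convexity = 69.5432


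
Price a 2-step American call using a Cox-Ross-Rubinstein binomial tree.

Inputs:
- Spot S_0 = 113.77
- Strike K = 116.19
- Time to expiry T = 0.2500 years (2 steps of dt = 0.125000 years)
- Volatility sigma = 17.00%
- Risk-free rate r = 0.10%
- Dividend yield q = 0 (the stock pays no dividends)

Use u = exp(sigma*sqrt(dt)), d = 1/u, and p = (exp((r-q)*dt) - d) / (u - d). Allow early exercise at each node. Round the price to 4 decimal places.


dt = T/N = 0.125000
u = exp(sigma*sqrt(dt)) = 1.061947; d = 1/u = 0.941667
p = (exp((r-q)*dt) - d) / (u - d) = 0.486018
Discount per step: exp(-r*dt) = 0.999875
Stock lattice S(k, i) with i counting down-moves:
  k=0: S(0,0) = 113.7700
  k=1: S(1,0) = 120.8177; S(1,1) = 107.1334
  k=2: S(2,0) = 128.3020; S(2,1) = 113.7700; S(2,2) = 100.8839
Terminal payoffs V(N, i) = max(S_T - K, 0):
  V(2,0) = 12.112020; V(2,1) = 0.000000; V(2,2) = 0.000000
Backward induction: V(k, i) = exp(-r*dt) * [p * V(k+1, i) + (1-p) * V(k+1, i+1)]; then take max(V_cont, immediate exercise) for American.
  V(1,0) = exp(-r*dt) * [p*12.112020 + (1-p)*0.000000] = 5.885922; exercise = 4.627718; V(1,0) = max -> 5.885922
  V(1,1) = exp(-r*dt) * [p*0.000000 + (1-p)*0.000000] = 0.000000; exercise = 0.000000; V(1,1) = max -> 0.000000
  V(0,0) = exp(-r*dt) * [p*5.885922 + (1-p)*0.000000] = 2.860305; exercise = 0.000000; V(0,0) = max -> 2.860305

Answer: Price = V(0,0) = 2.8603


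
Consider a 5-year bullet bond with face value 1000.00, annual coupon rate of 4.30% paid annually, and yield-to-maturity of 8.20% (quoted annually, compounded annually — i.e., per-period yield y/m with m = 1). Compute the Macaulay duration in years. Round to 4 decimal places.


Coupon per period c = face * coupon_rate / m = 43.000000
Periods per year m = 1; per-period yield y/m = 0.082000
Number of cashflows N = 5
Cashflows (t years, CF_t, discount factor 1/(1+y/m)^(m*t), PV):
  t = 1.0000: CF_t = 43.000000, DF = 0.924214, PV = 39.741220
  t = 2.0000: CF_t = 43.000000, DF = 0.854172, PV = 36.729408
  t = 3.0000: CF_t = 43.000000, DF = 0.789438, PV = 33.945849
  t = 4.0000: CF_t = 43.000000, DF = 0.729610, PV = 31.373243
  t = 5.0000: CF_t = 1043.000000, DF = 0.674316, PV = 703.311963
Price P = sum_t PV_t = 845.101683
Macaulay numerator sum_t t * PV_t:
  t * PV_t at t = 1.0000: 39.741220
  t * PV_t at t = 2.0000: 73.458817
  t * PV_t at t = 3.0000: 101.837547
  t * PV_t at t = 4.0000: 125.492972
  t * PV_t at t = 5.0000: 3516.559815
Macaulay duration D = (sum_t t * PV_t) / P = 3857.090370 / 845.101683 = 4.564055

Answer: Macaulay duration = 4.5641 years


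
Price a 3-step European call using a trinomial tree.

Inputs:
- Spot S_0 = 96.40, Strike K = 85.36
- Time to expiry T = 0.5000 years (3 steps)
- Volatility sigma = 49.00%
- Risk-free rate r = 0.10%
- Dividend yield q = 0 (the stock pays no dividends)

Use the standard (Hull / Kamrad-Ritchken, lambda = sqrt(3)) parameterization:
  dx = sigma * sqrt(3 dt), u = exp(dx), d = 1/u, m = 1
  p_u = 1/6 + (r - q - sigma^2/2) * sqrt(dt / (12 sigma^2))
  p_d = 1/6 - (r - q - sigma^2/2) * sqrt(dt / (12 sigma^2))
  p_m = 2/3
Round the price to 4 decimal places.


dt = T/N = 0.166667; dx = sigma*sqrt(3*dt) = 0.346482
u = exp(dx) = 1.414084; d = 1/u = 0.707171
p_u = 0.138034, p_m = 0.666667, p_d = 0.195300
Discount per step: exp(-r*dt) = 0.999833
Stock lattice S(k, j) with j the centered position index:
  k=0: S(0,+0) = 96.4000
  k=1: S(1,-1) = 68.1713; S(1,+0) = 96.4000; S(1,+1) = 136.3177
  k=2: S(2,-2) = 48.2088; S(2,-1) = 68.1713; S(2,+0) = 96.4000; S(2,+1) = 136.3177; S(2,+2) = 192.7648
  k=3: S(3,-3) = 34.0919; S(3,-2) = 48.2088; S(3,-1) = 68.1713; S(3,+0) = 96.4000; S(3,+1) = 136.3177; S(3,+2) = 192.7648; S(3,+3) = 272.5857
Terminal payoffs V(N, j) = max(S_T - K, 0):
  V(3,-3) = 0.000000; V(3,-2) = 0.000000; V(3,-1) = 0.000000; V(3,+0) = 11.040000; V(3,+1) = 50.957745; V(3,+2) = 107.404810; V(3,+3) = 187.225730
Backward induction: V(k, j) = exp(-r*dt) * [p_u * V(k+1, j+1) + p_m * V(k+1, j) + p_d * V(k+1, j-1)]
  V(2,-2) = exp(-r*dt) * [p_u*0.000000 + p_m*0.000000 + p_d*0.000000] = 0.000000
  V(2,-1) = exp(-r*dt) * [p_u*11.040000 + p_m*0.000000 + p_d*0.000000] = 1.523638
  V(2,+0) = exp(-r*dt) * [p_u*50.957745 + p_m*11.040000 + p_d*0.000000] = 14.391485
  V(2,+1) = exp(-r*dt) * [p_u*107.404810 + p_m*50.957745 + p_d*11.040000] = 50.944926
  V(2,+2) = exp(-r*dt) * [p_u*187.225730 + p_m*107.404810 + p_d*50.957745] = 107.380791
  V(1,-1) = exp(-r*dt) * [p_u*14.391485 + p_m*1.523638 + p_d*0.000000] = 3.001767
  V(1,+0) = exp(-r*dt) * [p_u*50.944926 + p_m*14.391485 + p_d*1.523638] = 16.921183
  V(1,+1) = exp(-r*dt) * [p_u*107.380791 + p_m*50.944926 + p_d*14.391485] = 51.587500
  V(0,+0) = exp(-r*dt) * [p_u*51.587500 + p_m*16.921183 + p_d*3.001767] = 18.984680

Answer: Price = V(0,0) = 18.9847


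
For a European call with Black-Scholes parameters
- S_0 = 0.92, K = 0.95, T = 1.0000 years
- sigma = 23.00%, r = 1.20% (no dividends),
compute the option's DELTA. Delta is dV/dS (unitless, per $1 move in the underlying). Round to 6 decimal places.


Answer: Delta = 0.511033

Derivation:
d1 = 0.0276595019; d2 = -0.2023404981
phi(d1) = 0.3987897046; exp(-qT) = 1.0000000000; exp(-rT) = 0.9880717129
N(d1) = 0.5110331380
Delta = exp(-qT) * N(d1) = 1.0000000000 * 0.5110331380 = 0.511033


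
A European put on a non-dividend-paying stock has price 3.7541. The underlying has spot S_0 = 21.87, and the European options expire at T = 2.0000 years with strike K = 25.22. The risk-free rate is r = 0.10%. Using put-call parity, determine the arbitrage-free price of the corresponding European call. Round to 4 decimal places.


Answer: Call price = 0.4545

Derivation:
Put-call parity: C - P = S_0 * exp(-qT) - K * exp(-rT).
S_0 * exp(-qT) = 21.8700 * 1.00000000 = 21.87000000
K * exp(-rT) = 25.2200 * 0.99800200 = 25.16961041
C = P + S*exp(-qT) - K*exp(-rT)
C = 3.7541 + 21.87000000 - 25.16961041 = 0.4545


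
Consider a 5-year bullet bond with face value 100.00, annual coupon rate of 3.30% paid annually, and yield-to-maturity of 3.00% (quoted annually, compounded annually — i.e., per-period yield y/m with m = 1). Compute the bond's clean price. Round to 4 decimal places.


Answer: Price = 101.3739

Derivation:
Coupon per period c = face * coupon_rate / m = 3.300000
Periods per year m = 1; per-period yield y/m = 0.030000
Number of cashflows N = 5
Cashflows (t years, CF_t, discount factor 1/(1+y/m)^(m*t), PV):
  t = 1.0000: CF_t = 3.300000, DF = 0.970874, PV = 3.203883
  t = 2.0000: CF_t = 3.300000, DF = 0.942596, PV = 3.110567
  t = 3.0000: CF_t = 3.300000, DF = 0.915142, PV = 3.019967
  t = 4.0000: CF_t = 3.300000, DF = 0.888487, PV = 2.932007
  t = 5.0000: CF_t = 103.300000, DF = 0.862609, PV = 89.107487
Price P = sum_t PV_t = 101.373912


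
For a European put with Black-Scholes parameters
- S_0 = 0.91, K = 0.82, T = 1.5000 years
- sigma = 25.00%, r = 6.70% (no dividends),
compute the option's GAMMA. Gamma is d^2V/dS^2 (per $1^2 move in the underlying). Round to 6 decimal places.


d1 = 0.8214453969; d2 = 0.5152591791
phi(d1) = 0.2846984289; exp(-qT) = 1.0000000000; exp(-rT) = 0.9043851124
Gamma = exp(-qT) * phi(d1) / (S * sigma * sqrt(T)) = 1.0000000000 * 0.2846984289 / (0.9100 * 0.2500 * 1.2247448714) = 1.021782

Answer: Gamma = 1.021782


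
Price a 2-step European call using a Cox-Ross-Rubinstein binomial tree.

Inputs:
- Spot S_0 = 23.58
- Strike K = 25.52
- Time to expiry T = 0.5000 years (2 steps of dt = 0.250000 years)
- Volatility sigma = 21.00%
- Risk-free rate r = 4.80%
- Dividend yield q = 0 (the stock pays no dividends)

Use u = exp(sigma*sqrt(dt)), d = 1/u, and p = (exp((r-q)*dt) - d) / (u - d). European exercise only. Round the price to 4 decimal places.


dt = T/N = 0.250000
u = exp(sigma*sqrt(dt)) = 1.110711; d = 1/u = 0.900325
p = (exp((r-q)*dt) - d) / (u - d) = 0.531156
Discount per step: exp(-r*dt) = 0.988072
Stock lattice S(k, i) with i counting down-moves:
  k=0: S(0,0) = 23.5800
  k=1: S(1,0) = 26.1906; S(1,1) = 21.2297
  k=2: S(2,0) = 29.0901; S(2,1) = 23.5800; S(2,2) = 19.1136
Terminal payoffs V(N, i) = max(S_T - K, 0):
  V(2,0) = 3.570129; V(2,1) = 0.000000; V(2,2) = 0.000000
Backward induction: V(k, i) = exp(-r*dt) * [p * V(k+1, i) + (1-p) * V(k+1, i+1)].
  V(1,0) = exp(-r*dt) * [p*3.570129 + (1-p)*0.000000] = 1.873675
  V(1,1) = exp(-r*dt) * [p*0.000000 + (1-p)*0.000000] = 0.000000
  V(0,0) = exp(-r*dt) * [p*1.873675 + (1-p)*0.000000] = 0.983342

Answer: Price = V(0,0) = 0.9833


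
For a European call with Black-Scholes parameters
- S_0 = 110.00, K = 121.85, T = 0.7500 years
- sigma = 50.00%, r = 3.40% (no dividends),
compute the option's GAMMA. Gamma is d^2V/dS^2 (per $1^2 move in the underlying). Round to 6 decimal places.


d1 = 0.0391202975; d2 = -0.3938924044
phi(d1) = 0.3986371270; exp(-qT) = 1.0000000000; exp(-rT) = 0.9748223790
Gamma = exp(-qT) * phi(d1) / (S * sigma * sqrt(T)) = 1.0000000000 * 0.3986371270 / (110.0000 * 0.5000 * 0.8660254038) = 0.008369

Answer: Gamma = 0.008369


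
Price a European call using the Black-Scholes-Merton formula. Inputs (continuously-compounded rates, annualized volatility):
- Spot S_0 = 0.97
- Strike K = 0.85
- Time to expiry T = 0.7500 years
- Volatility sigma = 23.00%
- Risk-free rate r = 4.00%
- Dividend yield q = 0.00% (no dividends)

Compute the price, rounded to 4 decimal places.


Answer: Price = 0.1660

Derivation:
d1 = (ln(S/K) + (r - q + 0.5*sigma^2) * T) / (sigma * sqrt(T)) = 0.91320357
d2 = d1 - sigma * sqrt(T) = 0.71401772
exp(-rT) = 0.97044553; exp(-qT) = 1.00000000
C = S_0 * exp(-qT) * N(d1) - K * exp(-rT) * N(d2)
N(d1) = 0.81943226; N(d2) = 0.76239189
C = 0.9700 * 1.00000000 * 0.81943226 - 0.8500 * 0.97044553 * 0.76239189 = 0.1660


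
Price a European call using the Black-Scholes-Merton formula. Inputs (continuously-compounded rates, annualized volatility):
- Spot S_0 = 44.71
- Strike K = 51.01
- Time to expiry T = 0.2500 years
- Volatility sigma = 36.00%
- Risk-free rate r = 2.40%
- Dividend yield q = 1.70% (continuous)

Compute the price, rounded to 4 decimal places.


d1 = (ln(S/K) + (r - q + 0.5*sigma^2) * T) / (sigma * sqrt(T)) = -0.63263612
d2 = d1 - sigma * sqrt(T) = -0.81263612
exp(-rT) = 0.99401796; exp(-qT) = 0.99575902
C = S_0 * exp(-qT) * N(d1) - K * exp(-rT) * N(d2)
N(d1) = 0.26348565; N(d2) = 0.20821336
C = 44.7100 * 0.99575902 * 0.26348565 - 51.0100 * 0.99401796 * 0.20821336 = 1.1731

Answer: Price = 1.1731


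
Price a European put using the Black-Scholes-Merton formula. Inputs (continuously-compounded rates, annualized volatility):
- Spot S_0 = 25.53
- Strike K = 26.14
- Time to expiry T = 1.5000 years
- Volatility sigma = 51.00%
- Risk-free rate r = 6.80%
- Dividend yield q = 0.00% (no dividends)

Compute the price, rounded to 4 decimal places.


Answer: Price = 5.1073

Derivation:
d1 = (ln(S/K) + (r - q + 0.5*sigma^2) * T) / (sigma * sqrt(T)) = 0.43780630
d2 = d1 - sigma * sqrt(T) = -0.18681358
exp(-rT) = 0.90302955; exp(-qT) = 1.00000000
P = K * exp(-rT) * N(-d2) - S_0 * exp(-qT) * N(-d1)
N(-d1) = 0.33076335; N(-d2) = 0.57409660
P = 26.1400 * 0.90302955 * 0.57409660 - 25.5300 * 1.00000000 * 0.33076335 = 5.1073


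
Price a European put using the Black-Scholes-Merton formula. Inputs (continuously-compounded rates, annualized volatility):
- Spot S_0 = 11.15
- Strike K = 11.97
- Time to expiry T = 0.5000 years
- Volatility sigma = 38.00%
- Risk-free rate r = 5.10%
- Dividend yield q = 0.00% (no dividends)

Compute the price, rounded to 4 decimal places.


d1 = (ln(S/K) + (r - q + 0.5*sigma^2) * T) / (sigma * sqrt(T)) = -0.03484928
d2 = d1 - sigma * sqrt(T) = -0.30354986
exp(-rT) = 0.97482238; exp(-qT) = 1.00000000
P = K * exp(-rT) * N(-d2) - S_0 * exp(-qT) * N(-d1)
N(-d1) = 0.51390004; N(-d2) = 0.61926457
P = 11.9700 * 0.97482238 * 0.61926457 - 11.1500 * 1.00000000 * 0.51390004 = 1.4960

Answer: Price = 1.4960


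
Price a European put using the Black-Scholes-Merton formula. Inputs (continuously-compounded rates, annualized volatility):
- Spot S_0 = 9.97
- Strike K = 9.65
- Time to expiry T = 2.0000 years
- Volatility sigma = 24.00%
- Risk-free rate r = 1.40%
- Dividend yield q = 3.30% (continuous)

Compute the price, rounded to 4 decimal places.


d1 = (ln(S/K) + (r - q + 0.5*sigma^2) * T) / (sigma * sqrt(T)) = 0.15386251
d2 = d1 - sigma * sqrt(T) = -0.18554874
exp(-rT) = 0.97238837; exp(-qT) = 0.93613086
P = K * exp(-rT) * N(-d2) - S_0 * exp(-qT) * N(-d1)
N(-d1) = 0.43885907; N(-d2) = 0.57360067
P = 9.6500 * 0.97238837 * 0.57360067 - 9.9700 * 0.93613086 * 0.43885907 = 1.2864

Answer: Price = 1.2864


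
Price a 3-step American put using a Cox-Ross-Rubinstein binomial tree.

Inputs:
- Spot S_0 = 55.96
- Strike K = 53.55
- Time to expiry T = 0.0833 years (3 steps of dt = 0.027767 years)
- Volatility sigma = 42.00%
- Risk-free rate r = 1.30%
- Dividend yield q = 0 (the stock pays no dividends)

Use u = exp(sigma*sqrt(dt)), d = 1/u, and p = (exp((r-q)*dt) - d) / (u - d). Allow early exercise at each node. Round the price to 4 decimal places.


dt = T/N = 0.027767
u = exp(sigma*sqrt(dt)) = 1.072493; d = 1/u = 0.932407
p = (exp((r-q)*dt) - d) / (u - d) = 0.485088
Discount per step: exp(-r*dt) = 0.999639
Stock lattice S(k, i) with i counting down-moves:
  k=0: S(0,0) = 55.9600
  k=1: S(1,0) = 60.0167; S(1,1) = 52.1775
  k=2: S(2,0) = 64.3675; S(2,1) = 55.9600; S(2,2) = 48.6506
  k=3: S(3,0) = 69.0337; S(3,1) = 60.0167; S(3,2) = 52.1775; S(3,3) = 45.3622
Terminal payoffs V(N, i) = max(K - S_T, 0):
  V(3,0) = 0.000000; V(3,1) = 0.000000; V(3,2) = 1.372511; V(3,3) = 8.187800
Backward induction: V(k, i) = exp(-r*dt) * [p * V(k+1, i) + (1-p) * V(k+1, i+1)]; then take max(V_cont, immediate exercise) for American.
  V(2,0) = exp(-r*dt) * [p*0.000000 + (1-p)*0.000000] = 0.000000; exercise = 0.000000; V(2,0) = max -> 0.000000
  V(2,1) = exp(-r*dt) * [p*0.000000 + (1-p)*1.372511] = 0.706468; exercise = 0.000000; V(2,1) = max -> 0.706468
  V(2,2) = exp(-r*dt) * [p*1.372511 + (1-p)*8.187800] = 4.880025; exercise = 4.899351; V(2,2) = max -> 4.899351
  V(1,0) = exp(-r*dt) * [p*0.000000 + (1-p)*0.706468] = 0.363638; exercise = 0.000000; V(1,0) = max -> 0.363638
  V(1,1) = exp(-r*dt) * [p*0.706468 + (1-p)*4.899351] = 2.864400; exercise = 1.372511; V(1,1) = max -> 2.864400
  V(0,0) = exp(-r*dt) * [p*0.363638 + (1-p)*2.864400] = 1.650715; exercise = 0.000000; V(0,0) = max -> 1.650715

Answer: Price = V(0,0) = 1.6507


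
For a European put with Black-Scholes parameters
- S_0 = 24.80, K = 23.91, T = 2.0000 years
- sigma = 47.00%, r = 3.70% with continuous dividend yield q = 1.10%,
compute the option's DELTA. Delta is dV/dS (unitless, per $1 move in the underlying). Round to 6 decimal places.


Answer: Delta = -0.313786

Derivation:
d1 = 0.4655574072; d2 = -0.1991229671
phi(d1) = 0.3579684650; exp(-qT) = 0.9782402351; exp(-rT) = 0.9286716938
N(-d1) = 0.3207661682
Delta = -exp(-qT) * N(-d1) = -0.9782402351 * 0.3207661682 = -0.313786


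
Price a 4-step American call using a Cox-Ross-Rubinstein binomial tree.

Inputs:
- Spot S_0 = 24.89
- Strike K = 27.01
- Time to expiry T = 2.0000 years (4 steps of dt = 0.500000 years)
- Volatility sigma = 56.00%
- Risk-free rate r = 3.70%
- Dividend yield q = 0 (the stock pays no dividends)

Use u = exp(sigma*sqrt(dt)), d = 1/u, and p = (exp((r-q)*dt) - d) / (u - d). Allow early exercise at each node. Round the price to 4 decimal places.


dt = T/N = 0.500000
u = exp(sigma*sqrt(dt)) = 1.485839; d = 1/u = 0.673020
p = (exp((r-q)*dt) - d) / (u - d) = 0.425251
Discount per step: exp(-r*dt) = 0.981670
Stock lattice S(k, i) with i counting down-moves:
  k=0: S(0,0) = 24.8900
  k=1: S(1,0) = 36.9825; S(1,1) = 16.7515
  k=2: S(2,0) = 54.9501; S(2,1) = 24.8900; S(2,2) = 11.2741
  k=3: S(3,0) = 81.6470; S(3,1) = 36.9825; S(3,2) = 16.7515; S(3,3) = 7.5877
  k=4: S(4,0) = 121.3144; S(4,1) = 54.9501; S(4,2) = 24.8900; S(4,3) = 11.2741; S(4,4) = 5.1067
Terminal payoffs V(N, i) = max(S_T - K, 0):
  V(4,0) = 94.304374; V(4,1) = 27.940112; V(4,2) = 0.000000; V(4,3) = 0.000000; V(4,4) = 0.000000
Backward induction: V(k, i) = exp(-r*dt) * [p * V(k+1, i) + (1-p) * V(k+1, i+1)]; then take max(V_cont, immediate exercise) for American.
  V(3,0) = exp(-r*dt) * [p*94.304374 + (1-p)*27.940112] = 55.132127; exercise = 54.637035; V(3,0) = max -> 55.132127
  V(3,1) = exp(-r*dt) * [p*27.940112 + (1-p)*0.000000] = 11.663765; exercise = 9.972540; V(3,1) = max -> 11.663765
  V(3,2) = exp(-r*dt) * [p*0.000000 + (1-p)*0.000000] = 0.000000; exercise = 0.000000; V(3,2) = max -> 0.000000
  V(3,3) = exp(-r*dt) * [p*0.000000 + (1-p)*0.000000] = 0.000000; exercise = 0.000000; V(3,3) = max -> 0.000000
  V(2,0) = exp(-r*dt) * [p*55.132127 + (1-p)*11.663765] = 29.596095; exercise = 27.940112; V(2,0) = max -> 29.596095
  V(2,1) = exp(-r*dt) * [p*11.663765 + (1-p)*0.000000] = 4.869108; exercise = 0.000000; V(2,1) = max -> 4.869108
  V(2,2) = exp(-r*dt) * [p*0.000000 + (1-p)*0.000000] = 0.000000; exercise = 0.000000; V(2,2) = max -> 0.000000
  V(1,0) = exp(-r*dt) * [p*29.596095 + (1-p)*4.869108] = 15.102285; exercise = 9.972540; V(1,0) = max -> 15.102285
  V(1,1) = exp(-r*dt) * [p*4.869108 + (1-p)*0.000000] = 2.032638; exercise = 0.000000; V(1,1) = max -> 2.032638
  V(0,0) = exp(-r*dt) * [p*15.102285 + (1-p)*2.032638] = 7.451382; exercise = 0.000000; V(0,0) = max -> 7.451382

Answer: Price = V(0,0) = 7.4514


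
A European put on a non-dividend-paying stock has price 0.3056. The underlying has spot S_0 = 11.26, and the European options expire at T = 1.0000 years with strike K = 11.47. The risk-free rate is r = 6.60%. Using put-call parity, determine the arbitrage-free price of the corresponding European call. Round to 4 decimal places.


Put-call parity: C - P = S_0 * exp(-qT) - K * exp(-rT).
S_0 * exp(-qT) = 11.2600 * 1.00000000 = 11.26000000
K * exp(-rT) = 11.4700 * 0.93613086 = 10.73742101
C = P + S*exp(-qT) - K*exp(-rT)
C = 0.3056 + 11.26000000 - 10.73742101 = 0.8282

Answer: Call price = 0.8282


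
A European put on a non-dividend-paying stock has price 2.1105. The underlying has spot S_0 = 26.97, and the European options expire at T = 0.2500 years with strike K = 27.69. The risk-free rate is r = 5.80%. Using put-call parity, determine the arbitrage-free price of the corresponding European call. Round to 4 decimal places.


Answer: Call price = 1.7891

Derivation:
Put-call parity: C - P = S_0 * exp(-qT) - K * exp(-rT).
S_0 * exp(-qT) = 26.9700 * 1.00000000 = 26.97000000
K * exp(-rT) = 27.6900 * 0.98560462 = 27.29139189
C = P + S*exp(-qT) - K*exp(-rT)
C = 2.1105 + 26.97000000 - 27.29139189 = 1.7891


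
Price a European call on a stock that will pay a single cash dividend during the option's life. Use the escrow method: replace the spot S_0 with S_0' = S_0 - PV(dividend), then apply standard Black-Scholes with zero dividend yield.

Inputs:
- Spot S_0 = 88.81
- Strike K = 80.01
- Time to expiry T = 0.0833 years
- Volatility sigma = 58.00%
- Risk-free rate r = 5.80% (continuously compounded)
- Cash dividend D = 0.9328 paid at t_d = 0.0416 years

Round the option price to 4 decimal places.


Answer: Price = 10.6539

Derivation:
PV(D) = D * exp(-r * t_d) = 0.9328 * 0.99759011 = 0.93055205
S_0' = S_0 - PV(D) = 88.8100 - 0.93055205 = 87.87944795
d1 = (ln(S_0'/K) + (r + sigma^2/2)*T) / (sigma*sqrt(T)) = 0.67298737
d2 = d1 - sigma*sqrt(T) = 0.50558928
exp(-rT) = 0.99518025
N(d1) = 0.74952234; N(d2) = 0.69342750
C = S_0' * N(d1) - K * exp(-rT) * N(d2) = 87.87944795 * 0.74952234 - 80.0100 * 0.99518025 * 0.69342750 = 10.6539


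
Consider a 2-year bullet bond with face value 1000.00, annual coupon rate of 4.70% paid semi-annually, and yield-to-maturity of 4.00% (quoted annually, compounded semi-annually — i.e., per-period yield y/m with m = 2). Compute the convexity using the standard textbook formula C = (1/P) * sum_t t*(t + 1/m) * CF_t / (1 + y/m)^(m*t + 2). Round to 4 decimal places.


Answer: Convexity = 4.5905

Derivation:
Coupon per period c = face * coupon_rate / m = 23.500000
Periods per year m = 2; per-period yield y/m = 0.020000
Number of cashflows N = 4
Cashflows (t years, CF_t, discount factor 1/(1+y/m)^(m*t), PV):
  t = 0.5000: CF_t = 23.500000, DF = 0.980392, PV = 23.039216
  t = 1.0000: CF_t = 23.500000, DF = 0.961169, PV = 22.587466
  t = 1.5000: CF_t = 23.500000, DF = 0.942322, PV = 22.144575
  t = 2.0000: CF_t = 1023.500000, DF = 0.923845, PV = 945.555794
Price P = sum_t PV_t = 1013.327050
Convexity numerator sum_t t*(t + 1/m) * CF_t / (1+y/m)^(m*t + 2):
  t = 0.5000: term = 11.072287
  t = 1.0000: term = 32.565551
  t = 1.5000: term = 63.854022
  t = 2.0000: term = 4544.193548
Convexity = (1/P) * sum = 4651.685409 / 1013.327050 = 4.590507


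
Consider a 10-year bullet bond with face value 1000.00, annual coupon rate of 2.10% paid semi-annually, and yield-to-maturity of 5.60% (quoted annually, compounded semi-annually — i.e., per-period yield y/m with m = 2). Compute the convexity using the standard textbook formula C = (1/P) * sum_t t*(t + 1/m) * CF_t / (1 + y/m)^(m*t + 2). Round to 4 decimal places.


Coupon per period c = face * coupon_rate / m = 10.500000
Periods per year m = 2; per-period yield y/m = 0.028000
Number of cashflows N = 20
Cashflows (t years, CF_t, discount factor 1/(1+y/m)^(m*t), PV):
  t = 0.5000: CF_t = 10.500000, DF = 0.972763, PV = 10.214008
  t = 1.0000: CF_t = 10.500000, DF = 0.946267, PV = 9.935805
  t = 1.5000: CF_t = 10.500000, DF = 0.920493, PV = 9.665180
  t = 2.0000: CF_t = 10.500000, DF = 0.895422, PV = 9.401926
  t = 2.5000: CF_t = 10.500000, DF = 0.871033, PV = 9.145843
  t = 3.0000: CF_t = 10.500000, DF = 0.847308, PV = 8.896734
  t = 3.5000: CF_t = 10.500000, DF = 0.824230, PV = 8.654411
  t = 4.0000: CF_t = 10.500000, DF = 0.801780, PV = 8.418687
  t = 4.5000: CF_t = 10.500000, DF = 0.779941, PV = 8.189385
  t = 5.0000: CF_t = 10.500000, DF = 0.758698, PV = 7.966327
  t = 5.5000: CF_t = 10.500000, DF = 0.738033, PV = 7.749346
  t = 6.0000: CF_t = 10.500000, DF = 0.717931, PV = 7.538274
  t = 6.5000: CF_t = 10.500000, DF = 0.698376, PV = 7.332951
  t = 7.0000: CF_t = 10.500000, DF = 0.679354, PV = 7.133221
  t = 7.5000: CF_t = 10.500000, DF = 0.660851, PV = 6.938931
  t = 8.0000: CF_t = 10.500000, DF = 0.642851, PV = 6.749933
  t = 8.5000: CF_t = 10.500000, DF = 0.625341, PV = 6.566083
  t = 9.0000: CF_t = 10.500000, DF = 0.608309, PV = 6.387240
  t = 9.5000: CF_t = 10.500000, DF = 0.591740, PV = 6.213268
  t = 10.0000: CF_t = 1010.500000, DF = 0.575622, PV = 581.666463
Price P = sum_t PV_t = 734.764017
Convexity numerator sum_t t*(t + 1/m) * CF_t / (1+y/m)^(m*t + 2):
  t = 0.5000: term = 4.832590
  t = 1.0000: term = 14.102889
  t = 1.5000: term = 27.437528
  t = 2.0000: term = 44.483671
  t = 2.5000: term = 64.908080
  t = 3.0000: term = 88.396217
  t = 3.5000: term = 114.651384
  t = 4.0000: term = 143.393894
  t = 4.5000: term = 174.360279
  t = 5.0000: term = 207.302537
  t = 5.5000: term = 241.987397
  t = 6.0000: term = 278.195628
  t = 6.5000: term = 315.721368
  t = 7.0000: term = 354.371485
  t = 7.5000: term = 393.964963
  t = 8.0000: term = 434.332320
  t = 8.5000: term = 475.315039
  t = 9.0000: term = 516.765034
  t = 9.5000: term = 558.544136
  t = 10.0000: term = 57793.246905
Convexity = (1/P) * sum = 62246.313345 / 734.764017 = 84.716061

Answer: Convexity = 84.7161


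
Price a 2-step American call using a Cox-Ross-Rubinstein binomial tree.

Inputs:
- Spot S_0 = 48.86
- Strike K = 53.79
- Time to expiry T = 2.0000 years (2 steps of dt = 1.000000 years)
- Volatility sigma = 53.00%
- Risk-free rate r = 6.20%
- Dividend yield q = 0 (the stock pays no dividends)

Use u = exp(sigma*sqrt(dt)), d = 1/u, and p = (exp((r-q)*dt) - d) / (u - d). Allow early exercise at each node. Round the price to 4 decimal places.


Answer: Price = V(0,0) = 14.1251

Derivation:
dt = T/N = 1.000000
u = exp(sigma*sqrt(dt)) = 1.698932; d = 1/u = 0.588605
p = (exp((r-q)*dt) - d) / (u - d) = 0.428124
Discount per step: exp(-r*dt) = 0.939883
Stock lattice S(k, i) with i counting down-moves:
  k=0: S(0,0) = 48.8600
  k=1: S(1,0) = 83.0098; S(1,1) = 28.7592
  k=2: S(2,0) = 141.0281; S(2,1) = 48.8600; S(2,2) = 16.9278
Terminal payoffs V(N, i) = max(S_T - K, 0):
  V(2,0) = 87.238087; V(2,1) = 0.000000; V(2,2) = 0.000000
Backward induction: V(k, i) = exp(-r*dt) * [p * V(k+1, i) + (1-p) * V(k+1, i+1)]; then take max(V_cont, immediate exercise) for American.
  V(1,0) = exp(-r*dt) * [p*87.238087 + (1-p)*0.000000] = 35.103391; exercise = 29.219833; V(1,0) = max -> 35.103391
  V(1,1) = exp(-r*dt) * [p*0.000000 + (1-p)*0.000000] = 0.000000; exercise = 0.000000; V(1,1) = max -> 0.000000
  V(0,0) = exp(-r*dt) * [p*35.103391 + (1-p)*0.000000] = 14.125116; exercise = 0.000000; V(0,0) = max -> 14.125116


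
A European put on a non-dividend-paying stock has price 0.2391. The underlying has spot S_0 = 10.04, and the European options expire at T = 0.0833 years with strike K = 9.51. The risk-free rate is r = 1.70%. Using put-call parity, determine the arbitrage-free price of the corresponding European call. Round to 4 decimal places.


Put-call parity: C - P = S_0 * exp(-qT) - K * exp(-rT).
S_0 * exp(-qT) = 10.0400 * 1.00000000 = 10.04000000
K * exp(-rT) = 9.5100 * 0.99858490 = 9.49654242
C = P + S*exp(-qT) - K*exp(-rT)
C = 0.2391 + 10.04000000 - 9.49654242 = 0.7826

Answer: Call price = 0.7826


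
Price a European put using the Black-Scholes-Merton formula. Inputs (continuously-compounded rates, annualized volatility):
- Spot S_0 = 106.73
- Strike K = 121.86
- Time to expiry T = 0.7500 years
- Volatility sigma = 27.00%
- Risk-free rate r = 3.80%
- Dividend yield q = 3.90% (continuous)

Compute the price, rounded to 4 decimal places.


Answer: Price = 19.3518

Derivation:
d1 = (ln(S/K) + (r - q + 0.5*sigma^2) * T) / (sigma * sqrt(T)) = -0.45325445
d2 = d1 - sigma * sqrt(T) = -0.68708131
exp(-rT) = 0.97190229; exp(-qT) = 0.97117364
P = K * exp(-rT) * N(-d2) - S_0 * exp(-qT) * N(-d1)
N(-d1) = 0.67481724; N(-d2) = 0.75398425
P = 121.8600 * 0.97190229 * 0.75398425 - 106.7300 * 0.97117364 * 0.67481724 = 19.3518


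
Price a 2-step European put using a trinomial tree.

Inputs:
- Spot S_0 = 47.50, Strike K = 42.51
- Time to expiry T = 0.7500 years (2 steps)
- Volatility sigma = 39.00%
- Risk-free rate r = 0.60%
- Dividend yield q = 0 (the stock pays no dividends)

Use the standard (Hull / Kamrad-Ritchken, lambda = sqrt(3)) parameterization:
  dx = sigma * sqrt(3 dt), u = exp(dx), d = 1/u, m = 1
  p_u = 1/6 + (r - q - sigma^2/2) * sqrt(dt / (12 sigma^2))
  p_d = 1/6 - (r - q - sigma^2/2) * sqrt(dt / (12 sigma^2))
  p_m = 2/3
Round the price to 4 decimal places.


Answer: Price = V(0,0) = 3.7760

Derivation:
dt = T/N = 0.375000; dx = sigma*sqrt(3*dt) = 0.413657
u = exp(dx) = 1.512339; d = 1/u = 0.661227
p_u = 0.134915, p_m = 0.666667, p_d = 0.198418
Discount per step: exp(-r*dt) = 0.997753
Stock lattice S(k, j) with j the centered position index:
  k=0: S(0,+0) = 47.5000
  k=1: S(1,-1) = 31.4083; S(1,+0) = 47.5000; S(1,+1) = 71.8361
  k=2: S(2,-2) = 20.7680; S(2,-1) = 31.4083; S(2,+0) = 47.5000; S(2,+1) = 71.8361; S(2,+2) = 108.6405
Terminal payoffs V(N, j) = max(K - S_T, 0):
  V(2,-2) = 21.741970; V(2,-1) = 11.101698; V(2,+0) = 0.000000; V(2,+1) = 0.000000; V(2,+2) = 0.000000
Backward induction: V(k, j) = exp(-r*dt) * [p_u * V(k+1, j+1) + p_m * V(k+1, j) + p_d * V(k+1, j-1)]
  V(1,-1) = exp(-r*dt) * [p_u*0.000000 + p_m*11.101698 + p_d*21.741970] = 11.688811
  V(1,+0) = exp(-r*dt) * [p_u*0.000000 + p_m*0.000000 + p_d*11.101698] = 2.197831
  V(1,+1) = exp(-r*dt) * [p_u*0.000000 + p_m*0.000000 + p_d*0.000000] = 0.000000
  V(0,+0) = exp(-r*dt) * [p_u*0.000000 + p_m*2.197831 + p_d*11.688811] = 3.775992


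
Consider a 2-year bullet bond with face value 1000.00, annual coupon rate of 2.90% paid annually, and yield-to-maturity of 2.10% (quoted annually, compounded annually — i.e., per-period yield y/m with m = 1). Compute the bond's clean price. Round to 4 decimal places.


Coupon per period c = face * coupon_rate / m = 29.000000
Periods per year m = 1; per-period yield y/m = 0.021000
Number of cashflows N = 2
Cashflows (t years, CF_t, discount factor 1/(1+y/m)^(m*t), PV):
  t = 1.0000: CF_t = 29.000000, DF = 0.979432, PV = 28.403526
  t = 2.0000: CF_t = 1029.000000, DF = 0.959287, PV = 987.106225
Price P = sum_t PV_t = 1015.509751

Answer: Price = 1015.5098


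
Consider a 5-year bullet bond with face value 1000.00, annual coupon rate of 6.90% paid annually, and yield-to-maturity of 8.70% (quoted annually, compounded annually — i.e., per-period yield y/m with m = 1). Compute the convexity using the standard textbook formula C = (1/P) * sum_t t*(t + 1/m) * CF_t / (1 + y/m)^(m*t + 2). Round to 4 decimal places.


Answer: Convexity = 21.1647

Derivation:
Coupon per period c = face * coupon_rate / m = 69.000000
Periods per year m = 1; per-period yield y/m = 0.087000
Number of cashflows N = 5
Cashflows (t years, CF_t, discount factor 1/(1+y/m)^(m*t), PV):
  t = 1.0000: CF_t = 69.000000, DF = 0.919963, PV = 63.477461
  t = 2.0000: CF_t = 69.000000, DF = 0.846332, PV = 58.396928
  t = 3.0000: CF_t = 69.000000, DF = 0.778595, PV = 53.723025
  t = 4.0000: CF_t = 69.000000, DF = 0.716278, PV = 49.423206
  t = 5.0000: CF_t = 1069.000000, DF = 0.658950, PV = 704.417254
Price P = sum_t PV_t = 929.437874
Convexity numerator sum_t t*(t + 1/m) * CF_t / (1+y/m)^(m*t + 2):
  t = 1.0000: term = 107.446050
  t = 2.0000: term = 296.539236
  t = 3.0000: term = 545.610370
  t = 4.0000: term = 836.569105
  t = 5.0000: term = 17885.132064
Convexity = (1/P) * sum = 19671.296826 / 929.437874 = 21.164725


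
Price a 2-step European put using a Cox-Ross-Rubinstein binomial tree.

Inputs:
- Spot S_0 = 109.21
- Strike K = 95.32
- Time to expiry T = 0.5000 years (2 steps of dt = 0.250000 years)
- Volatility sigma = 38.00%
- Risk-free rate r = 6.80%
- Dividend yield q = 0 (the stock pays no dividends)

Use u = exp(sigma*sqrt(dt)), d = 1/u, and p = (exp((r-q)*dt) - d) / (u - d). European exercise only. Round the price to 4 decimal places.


dt = T/N = 0.250000
u = exp(sigma*sqrt(dt)) = 1.209250; d = 1/u = 0.826959
p = (exp((r-q)*dt) - d) / (u - d) = 0.497491
Discount per step: exp(-r*dt) = 0.983144
Stock lattice S(k, i) with i counting down-moves:
  k=0: S(0,0) = 109.2100
  k=1: S(1,0) = 132.0621; S(1,1) = 90.3122
  k=2: S(2,0) = 159.6961; S(2,1) = 109.2100; S(2,2) = 74.6845
Terminal payoffs V(N, i) = max(K - S_T, 0):
  V(2,0) = 0.000000; V(2,1) = 0.000000; V(2,2) = 20.635495
Backward induction: V(k, i) = exp(-r*dt) * [p * V(k+1, i) + (1-p) * V(k+1, i+1)].
  V(1,0) = exp(-r*dt) * [p*0.000000 + (1-p)*0.000000] = 0.000000
  V(1,1) = exp(-r*dt) * [p*0.000000 + (1-p)*20.635495] = 10.194724
  V(0,0) = exp(-r*dt) * [p*0.000000 + (1-p)*10.194724] = 5.036583

Answer: Price = V(0,0) = 5.0366
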